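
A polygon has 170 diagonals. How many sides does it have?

Using d = n(n - 3)/2, we solve 170 = n(n - 3)/2.
So n(n - 3) = 340.
Testing n = 20: 20 * 17 = 340 = 340. Correct.
The polygon has 20 sides.

20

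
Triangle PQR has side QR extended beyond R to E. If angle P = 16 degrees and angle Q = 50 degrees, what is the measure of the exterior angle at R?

Exterior angle = 16 + 50 = 66 degrees (exterior angle theorem).

66 degrees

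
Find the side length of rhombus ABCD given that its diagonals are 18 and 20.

In a rhombus, the diagonals bisect each other perpendicularly, creating four congruent right triangles.
Each triangle has legs 9 (half of 18) and 10 (half of 20).
The hypotenuse of each right triangle is a side of the rhombus:
side = sqrt(9^2 + 10^2) = sqrt(181)

sqrt(181)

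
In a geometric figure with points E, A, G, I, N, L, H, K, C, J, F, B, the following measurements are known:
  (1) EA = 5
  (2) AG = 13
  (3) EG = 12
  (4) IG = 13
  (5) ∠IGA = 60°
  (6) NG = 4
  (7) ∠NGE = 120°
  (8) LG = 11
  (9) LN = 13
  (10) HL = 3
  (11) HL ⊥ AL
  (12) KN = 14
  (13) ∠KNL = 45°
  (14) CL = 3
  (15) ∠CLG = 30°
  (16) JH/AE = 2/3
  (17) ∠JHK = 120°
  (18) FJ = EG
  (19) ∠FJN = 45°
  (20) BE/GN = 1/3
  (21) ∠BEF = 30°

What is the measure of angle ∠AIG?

Step 1: By the law of cosines on triangle IGA: IA² = 13² + 13² − 2·13·13·cos(60°) = 169, so IA = 13.
Step 2: By the inverse law of cosines on triangle AIG: cos(∠AIG) = (13² + 13² − 13²) / (2·13·13) = 169/338 = 0.5, so ∠AIG = 60°.

Therefore, the measure of angle ∠AIG = 60°.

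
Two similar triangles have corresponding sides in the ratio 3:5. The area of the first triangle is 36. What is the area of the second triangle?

Area ratio = (3/5)^2 = 9/25. Area of the second triangle = 36 * 25/9 = 100.

100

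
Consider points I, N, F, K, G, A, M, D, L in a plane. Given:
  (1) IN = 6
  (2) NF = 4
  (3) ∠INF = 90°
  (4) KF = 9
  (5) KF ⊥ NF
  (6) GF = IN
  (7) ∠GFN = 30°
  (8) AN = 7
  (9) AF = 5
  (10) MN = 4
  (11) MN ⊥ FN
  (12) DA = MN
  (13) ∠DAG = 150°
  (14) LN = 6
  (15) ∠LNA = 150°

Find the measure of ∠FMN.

Step 1: By the law of cosines on triangle MNF: MF² = 4² + 4² − 2·4·4·cos(90°) = 32, so MF = 4·√2.
Step 2: By the inverse law of cosines on triangle FMN: cos(∠FMN) = ((4·√2)² + 4² − 4²) / (2·4·√2·4) = 32/45.25 = 0.7071, so ∠FMN = 45°.

Therefore, the measure of angle ∠FMN = 45°.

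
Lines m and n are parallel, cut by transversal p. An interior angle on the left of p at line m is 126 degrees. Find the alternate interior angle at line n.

Alternate interior angles formed by parallel lines and a transversal are equal.
The given angle is 126 degrees.
The alternate interior angle = 126 degrees.

126 degrees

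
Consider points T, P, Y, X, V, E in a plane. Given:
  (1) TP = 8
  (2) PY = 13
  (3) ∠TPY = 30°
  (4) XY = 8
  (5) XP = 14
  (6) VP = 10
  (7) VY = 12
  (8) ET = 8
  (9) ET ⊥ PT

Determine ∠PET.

Step 1: By the law of cosines on triangle ETP: EP² = 8² + 8² − 2·8·8·cos(90°) = 128, so EP = 8·√2.
Step 2: By the inverse law of cosines on triangle PET: cos(∠PET) = ((8·√2)² + 8² − 8²) / (2·8·√2·8) = 128/181.02 = 0.7071, so ∠PET = 45°.

Therefore, the measure of angle ∠PET = 45°.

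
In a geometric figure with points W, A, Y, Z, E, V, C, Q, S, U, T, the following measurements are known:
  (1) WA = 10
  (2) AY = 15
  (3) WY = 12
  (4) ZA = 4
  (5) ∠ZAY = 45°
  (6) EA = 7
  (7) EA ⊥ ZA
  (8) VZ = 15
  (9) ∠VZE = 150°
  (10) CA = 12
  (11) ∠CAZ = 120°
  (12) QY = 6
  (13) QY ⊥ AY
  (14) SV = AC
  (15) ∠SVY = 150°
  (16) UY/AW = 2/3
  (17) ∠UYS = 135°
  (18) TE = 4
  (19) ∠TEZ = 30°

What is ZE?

Step 1: By the law of cosines on triangle ZAE: ZE² = 4² + 7² − 2·4·7·cos(90°) = 65, so ZE = √65.

Therefore, the length of ZE = √65.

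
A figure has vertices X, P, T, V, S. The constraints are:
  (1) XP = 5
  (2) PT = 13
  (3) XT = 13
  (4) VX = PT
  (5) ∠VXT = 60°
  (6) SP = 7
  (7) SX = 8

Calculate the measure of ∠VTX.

From the given relations: VX = PT = 13.
Step 1: By the law of cosines on triangle TXV: TV² = 13² + 13² − 2·13·13·cos(60°) = 169, so TV = 13.
Step 2: By the inverse law of cosines on triangle VTX: cos(∠VTX) = (13² + 13² − 13²) / (2·13·13) = 169/338 = 0.5, so ∠VTX = 60°.

Therefore, the measure of angle ∠VTX = 60°.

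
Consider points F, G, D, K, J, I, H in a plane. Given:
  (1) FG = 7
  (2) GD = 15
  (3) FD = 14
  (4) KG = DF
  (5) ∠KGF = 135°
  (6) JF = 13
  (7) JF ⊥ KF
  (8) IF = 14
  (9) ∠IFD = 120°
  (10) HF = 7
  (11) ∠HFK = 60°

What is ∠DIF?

Step 1: By the law of cosines on triangle IFD: ID² = 14² + 14² − 2·14·14·cos(120°) = 588, so ID = 14·√3.
Step 2: By the inverse law of cosines on triangle DIF: cos(∠DIF) = ((14·√3)² + 14² − 14²) / (2·14·√3·14) = 588/678.96 = 0.866, so ∠DIF = 30°.

Therefore, the measure of angle ∠DIF = 30°.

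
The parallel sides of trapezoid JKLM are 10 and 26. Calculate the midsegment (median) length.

midsegment = (10 + 26) / 2 = 36 / 2 = 18

18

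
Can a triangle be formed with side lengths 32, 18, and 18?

Yes.
The triangle inequality requires that the sum of any two sides exceeds the third.
Here 18 + 18 = 36 > 32, so the condition is met.

Yes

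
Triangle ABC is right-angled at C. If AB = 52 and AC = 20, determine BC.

BC = sqrt(52^2 - 20^2) = sqrt(2304) = 48

48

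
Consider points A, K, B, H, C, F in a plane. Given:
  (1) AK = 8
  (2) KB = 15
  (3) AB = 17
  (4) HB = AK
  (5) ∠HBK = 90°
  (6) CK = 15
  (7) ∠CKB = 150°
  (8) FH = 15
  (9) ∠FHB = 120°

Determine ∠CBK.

Step 1: By the law of cosines on triangle BKC: BC² = 15² + 15² − 2·15·15·cos(150°) = 839.71, so BC ≈ 28.98.
Step 2: By the inverse law of cosines on triangle CBK: cos(∠CBK) = (28.98² + 15² − 15²) / (2·28.98·15) = 839.71/869.33 = 0.9659, so ∠CBK = 15°.

Therefore, the measure of angle ∠CBK = 15°.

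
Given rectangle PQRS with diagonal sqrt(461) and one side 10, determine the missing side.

Using the Pythagorean theorem: d^2 = a^2 + b^2
b^2 = d^2 - a^2
b^2 = 461 - 100
b^2 = 361
b = sqrt(361) = 19

19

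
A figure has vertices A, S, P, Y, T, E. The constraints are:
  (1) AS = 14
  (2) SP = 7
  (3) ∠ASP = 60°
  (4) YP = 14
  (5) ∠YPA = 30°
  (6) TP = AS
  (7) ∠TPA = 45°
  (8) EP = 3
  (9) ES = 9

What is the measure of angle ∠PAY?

Step 1: By the law of cosines on triangle ASP: AP² = 14² + 7² − 2·14·7·cos(60°) = 147, so AP = 7·√3.
Step 2: By the law of cosines on triangle APY: AY² = (7·√3)² + 14² − 2·7·√3·14·cos(30°) = 49, so AY = 7.
Step 3: By the inverse law of cosines on triangle PAY: cos(∠PAY) = ((7·√3)² + 7² − 14²) / (2·7·√3·7) = 0/169.74 = 0, so ∠PAY = 90°.

Therefore, the measure of angle ∠PAY = 90°.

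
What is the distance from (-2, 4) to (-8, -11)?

The horizontal distance is |-8 - -2| = 6 and the vertical distance is |-11 - 4| = 15.
By the Pythagorean theorem, d = sqrt(6^2 + 15^2) = sqrt(261) = 3*sqrt(29).

3*sqrt(29)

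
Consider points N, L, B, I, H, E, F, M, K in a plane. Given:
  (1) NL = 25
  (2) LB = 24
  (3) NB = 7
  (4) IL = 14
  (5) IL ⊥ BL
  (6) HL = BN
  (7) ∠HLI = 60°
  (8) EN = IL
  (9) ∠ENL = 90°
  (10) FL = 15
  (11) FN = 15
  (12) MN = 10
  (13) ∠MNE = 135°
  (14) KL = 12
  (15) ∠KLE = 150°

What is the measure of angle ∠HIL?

From the given relations: HL = BN = 7.
Step 1: By the law of cosines on triangle ILH: IH² = 14² + 7² − 2·14·7·cos(60°) = 147, so IH = 7·√3.
Step 2: By the inverse law of cosines on triangle HIL: cos(∠HIL) = ((7·√3)² + 14² − 7²) / (2·7·√3·14) = 294/339.48 = 0.866, so ∠HIL = 30°.

Therefore, the measure of angle ∠HIL = 30°.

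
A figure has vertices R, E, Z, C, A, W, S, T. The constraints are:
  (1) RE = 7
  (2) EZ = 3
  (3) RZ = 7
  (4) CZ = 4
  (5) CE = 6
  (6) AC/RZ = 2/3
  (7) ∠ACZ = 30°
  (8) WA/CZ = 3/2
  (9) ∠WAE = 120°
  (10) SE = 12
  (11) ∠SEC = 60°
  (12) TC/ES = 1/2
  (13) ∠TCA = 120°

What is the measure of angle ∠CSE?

Step 1: By the law of cosines on triangle SEC: SC² = 12² + 6² − 2·12·6·cos(60°) = 108, so SC = 6·√3.
Step 2: By the inverse law of cosines on triangle CSE: cos(∠CSE) = ((6·√3)² + 12² − 6²) / (2·6·√3·12) = 216/249.42 = 0.866, so ∠CSE = 30°.

Therefore, the measure of angle ∠CSE = 30°.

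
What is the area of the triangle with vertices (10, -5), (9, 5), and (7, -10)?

The Shoelace formula computes the area from vertex coordinates by summing cross products.
For vertices (10,-5), (9,5), (7,-10):
Signed sum = 10*5 - 9*-5 + 9*-10 - 7*5 + 7*-5 - 10*-10
= 95 + -125 + 65 = 35
Area = (1/2)|35| = 35/2.

35/2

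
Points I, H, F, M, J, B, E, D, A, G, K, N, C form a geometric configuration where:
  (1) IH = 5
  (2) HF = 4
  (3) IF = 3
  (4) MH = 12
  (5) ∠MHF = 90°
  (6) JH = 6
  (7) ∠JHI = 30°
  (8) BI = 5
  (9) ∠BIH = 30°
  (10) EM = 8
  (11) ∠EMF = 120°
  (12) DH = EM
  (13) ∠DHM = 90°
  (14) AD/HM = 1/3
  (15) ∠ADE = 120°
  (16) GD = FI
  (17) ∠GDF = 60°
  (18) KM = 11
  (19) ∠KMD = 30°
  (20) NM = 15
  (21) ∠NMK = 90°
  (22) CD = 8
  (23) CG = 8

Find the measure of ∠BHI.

Step 1: By the law of cosines on triangle HIB: HB² = 5² + 5² − 2·5·5·cos(30°) = 6.7, so HB ≈ 2.59.
Step 2: By the inverse law of cosines on triangle BHI: cos(∠BHI) = (2.59² + 5² − 5²) / (2·2.59·5) = 6.7/25.88 = 0.2588, so ∠BHI = 75°.

Therefore, the measure of angle ∠BHI = 75°.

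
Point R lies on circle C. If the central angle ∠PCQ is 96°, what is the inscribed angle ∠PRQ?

An inscribed angle intercepts an arc from a point on the circle, while the central angle intercepts the same arc from the center.
The inscribed angle is always half the central angle: 96° / 2 = 48°.

48°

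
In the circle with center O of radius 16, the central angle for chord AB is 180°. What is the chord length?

Drop a perpendicular from the center to the chord, bisecting both the chord and the central angle.
Each half-chord = r sin(θ/2) = 16 sin(90°).
The full chord = 2 × 16 × sin(90°) = 32.

32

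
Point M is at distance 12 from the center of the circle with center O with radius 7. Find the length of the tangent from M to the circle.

The tangent, radius, and line from the external point to the center form a right triangle.
The right angle is where the tangent meets the radius.
By the Pythagorean theorem: tangent² + 7² = 12²
tangent² = 144 - 49 = 95
tangent = sqrt(95)

sqrt(95)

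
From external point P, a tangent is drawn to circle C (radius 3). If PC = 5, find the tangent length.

The tangent, radius, and line from the external point to the center form a right triangle.
The right angle is where the tangent meets the radius.
By the Pythagorean theorem: tangent² + 3² = 5²
tangent² = 25 - 9 = 16
tangent = 4

4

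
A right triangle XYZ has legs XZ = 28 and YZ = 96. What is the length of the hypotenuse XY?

In a right triangle, the square of the hypotenuse equals the sum of the squares of the two legs.
The legs are 28 and 96, so the hypotenuse = sqrt(784 + 9216) = sqrt(10000) = 100.

100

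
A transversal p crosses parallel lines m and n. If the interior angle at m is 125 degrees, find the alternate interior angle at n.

Alternate interior angles are equal: 125 degrees.

125 degrees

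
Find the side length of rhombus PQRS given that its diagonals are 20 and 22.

The diagonals of a rhombus bisect each other at right angles.
Half-diagonals: 20/2 = 10 and 22/2 = 11
side = sqrt(10^2 + 11^2)
side = sqrt(100 + 121)
side = sqrt(221)

sqrt(221)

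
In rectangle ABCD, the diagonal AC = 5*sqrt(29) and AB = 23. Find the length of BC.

b = sqrt(d^2 - a^2) = sqrt(725 - 529) = sqrt(196) = 14

14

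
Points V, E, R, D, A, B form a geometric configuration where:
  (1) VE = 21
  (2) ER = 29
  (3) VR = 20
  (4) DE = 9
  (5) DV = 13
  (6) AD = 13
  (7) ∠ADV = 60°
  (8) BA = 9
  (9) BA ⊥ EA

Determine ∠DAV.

Step 1: By the law of cosines on triangle ADV: AV² = 13² + 13² − 2·13·13·cos(60°) = 169, so AV = 13.
Step 2: By the inverse law of cosines on triangle DAV: cos(∠DAV) = (13² + 13² − 13²) / (2·13·13) = 169/338 = 0.5, so ∠DAV = 60°.

Therefore, the measure of angle ∠DAV = 60°.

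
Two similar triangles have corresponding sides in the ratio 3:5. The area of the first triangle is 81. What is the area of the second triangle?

Area ratio = (3/5)^2 = 9/25. Area of the second triangle = 81 * 25/9 = 225.

225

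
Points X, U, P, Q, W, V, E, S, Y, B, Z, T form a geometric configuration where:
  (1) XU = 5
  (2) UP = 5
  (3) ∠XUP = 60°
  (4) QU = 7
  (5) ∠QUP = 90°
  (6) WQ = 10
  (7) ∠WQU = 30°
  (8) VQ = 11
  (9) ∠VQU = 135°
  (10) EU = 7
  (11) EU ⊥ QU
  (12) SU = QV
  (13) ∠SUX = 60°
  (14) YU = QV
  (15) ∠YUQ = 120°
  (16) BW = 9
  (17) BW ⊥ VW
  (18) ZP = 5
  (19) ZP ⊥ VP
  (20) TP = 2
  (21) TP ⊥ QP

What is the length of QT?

Step 1: By the law of cosines on triangle PUQ: PQ² = 5² + 7² − 2·5·7·cos(90°) = 74, so PQ = √74.
Step 2: By the law of cosines on triangle QPT: QT² = √74² + 2² − 2·√74·2·cos(90°) = 78, so QT = √78.

Therefore, the length of QT = √78.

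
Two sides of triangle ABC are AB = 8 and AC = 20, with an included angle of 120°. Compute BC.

By the law of cosines: BC^2 = AB^2 + AC^2 - 2*AB*AC*cos(A)
BC^2 = 8^2 + 20^2 - 2*8*20*cos(120°)
BC^2 = 64 + 400 - 320*(-1/2)
BC^2 = 624
BC = 4*sqrt(39)

4*sqrt(39)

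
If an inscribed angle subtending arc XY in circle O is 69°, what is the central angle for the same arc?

Central angle = 2 × 69° = 138° (inscribed angle theorem).

138°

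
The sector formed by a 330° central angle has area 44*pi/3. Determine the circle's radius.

Sector area A = πr² × θ/360, so r² = 360A / (πθ).
r² = 360 × 44*pi/3 / (π × 330)
r² = 16
r = 4

4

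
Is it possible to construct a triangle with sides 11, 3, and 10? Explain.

Check all three triangle inequalities:
11 + 3 = 14 > 10 ✓
11 + 10 = 21 > 3 ✓
3 + 10 = 13 > 11 ✓
All conditions hold, so these sides form a valid triangle.

Yes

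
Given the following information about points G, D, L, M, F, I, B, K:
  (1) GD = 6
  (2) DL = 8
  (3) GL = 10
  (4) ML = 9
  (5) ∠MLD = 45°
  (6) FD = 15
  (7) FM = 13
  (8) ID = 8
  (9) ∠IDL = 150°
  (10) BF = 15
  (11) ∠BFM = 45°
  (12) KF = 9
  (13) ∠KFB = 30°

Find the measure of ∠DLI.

Step 1: By the law of cosines on triangle LDI: LI² = 8² + 8² − 2·8·8·cos(150°) = 238.85, so LI ≈ 15.45.
Step 2: By the inverse law of cosines on triangle DLI: cos(∠DLI) = (8² + 15.45² − 8²) / (2·8·15.45) = 238.85/247.28 = 0.9659, so ∠DLI = 15°.

Therefore, the measure of angle ∠DLI = 15°.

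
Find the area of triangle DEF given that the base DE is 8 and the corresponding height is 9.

Area = (1/2) * base * height
Area = (1/2) * 8 * 9
Area = 36

36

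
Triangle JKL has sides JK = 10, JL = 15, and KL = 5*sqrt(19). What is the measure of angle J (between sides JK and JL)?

By the inverse law of cosines: cos(J) = (JK² + JL² - KL²) / (2 × JK × JL)
cos(J) = (10² + 15² - (5*sqrt(19))²) / (2 × 10 × 15)
cos(J) = (100 + 225 - (475)) / 300
cos(J) = -1/2
J = arccos(-1/2) = 120°

120°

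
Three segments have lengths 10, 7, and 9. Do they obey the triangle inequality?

For three segments to close into a triangle, no single side can be as long as the other two combined.
The longest side is 10, and 7 + 9 = 16 > 10.
A triangle can be formed.

Yes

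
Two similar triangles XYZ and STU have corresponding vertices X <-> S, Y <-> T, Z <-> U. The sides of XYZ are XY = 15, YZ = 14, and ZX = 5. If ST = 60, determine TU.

Similar triangles have proportional sides. Setting up the proportion:
ST / XY = TU / YZ
60 / 15 = TU / 14
TU = 14 * 60 / 15 = 56.

56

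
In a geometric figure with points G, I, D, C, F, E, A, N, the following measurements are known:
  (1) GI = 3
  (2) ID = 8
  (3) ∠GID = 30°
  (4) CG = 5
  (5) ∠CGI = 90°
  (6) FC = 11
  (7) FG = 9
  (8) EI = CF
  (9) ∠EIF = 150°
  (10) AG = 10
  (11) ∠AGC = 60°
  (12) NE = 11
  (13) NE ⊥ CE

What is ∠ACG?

Step 1: By the law of cosines on triangle CGA: CA² = 5² + 10² − 2·5·10·cos(60°) = 75, so CA = 5·√3.
Step 2: By the inverse law of cosines on triangle ACG: cos(∠ACG) = ((5·√3)² + 5² − 10²) / (2·5·√3·5) = 0/86.6 = 0, so ∠ACG = 90°.

Therefore, the measure of angle ∠ACG = 90°.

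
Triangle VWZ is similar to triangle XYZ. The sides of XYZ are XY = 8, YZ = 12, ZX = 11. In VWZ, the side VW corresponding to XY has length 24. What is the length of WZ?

Similar triangles have proportional sides. Setting up the proportion:
VW / XY = WZ / YZ
24 / 8 = WZ / 12
WZ = 12 * 24 / 8 = 36.

36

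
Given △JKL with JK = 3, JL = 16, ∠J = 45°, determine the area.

Area = (1/2) * JK * JL * sin(J)
Area = (1/2) * 3 * 16 * sin(45°)
Area = (1/2) * 3 * 16 * sqrt(2)/2
Area = 12*sqrt(2)

12*sqrt(2)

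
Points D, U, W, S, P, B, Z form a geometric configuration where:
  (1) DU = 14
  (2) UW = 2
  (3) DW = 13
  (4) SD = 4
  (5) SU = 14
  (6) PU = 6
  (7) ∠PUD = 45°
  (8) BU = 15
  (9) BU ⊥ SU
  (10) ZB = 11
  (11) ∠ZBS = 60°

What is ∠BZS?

Step 1: By the law of cosines on triangle BUS: BS² = 15² + 14² − 2·15·14·cos(90°) = 421, so BS ≈ 20.52.
Step 2: By the law of cosines on triangle ZBS: ZS² = 11² + 20.52² − 2·11·20.52·cos(60°) = 316.3, so ZS ≈ 17.78.
Step 3: By the inverse law of cosines on triangle BZS: cos(∠BZS) = (11² + 17.78² − 20.52²) / (2·11·17.78) = 16.3/391.27 = 0.0417, so ∠BZS = 87.61°.

Therefore, the measure of angle ∠BZS = 87.61°.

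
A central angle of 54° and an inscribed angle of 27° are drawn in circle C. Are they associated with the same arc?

By the inscribed angle theorem, if both angles subtend the same arc, the inscribed angle must be half the central angle.
Half of 54° = 27°, which equals the given inscribed angle of 27°.
Therefore, yes, they correspond to the same arc.

Yes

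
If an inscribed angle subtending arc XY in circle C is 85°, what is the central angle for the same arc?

Central angle = 2 × 85° = 170° (inscribed angle theorem).

170°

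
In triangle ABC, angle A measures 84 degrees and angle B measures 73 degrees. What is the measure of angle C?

Let angle C = x. Then 84 + 73 + x = 180.
x = 180 - 157 = 23 degrees.

23 degrees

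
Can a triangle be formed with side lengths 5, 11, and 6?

Check the triangle inequality: 5 + 6 = 11 ≤ 11.
Since the sum of two sides does not exceed the third, no triangle can be formed.

No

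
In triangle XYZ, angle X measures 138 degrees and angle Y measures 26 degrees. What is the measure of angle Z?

angle Z = 180 - 138 - 26 = 16 degrees.

16 degrees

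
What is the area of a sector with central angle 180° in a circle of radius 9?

Sector area = π(9²)(1/2) = 81*pi/2

81*pi/2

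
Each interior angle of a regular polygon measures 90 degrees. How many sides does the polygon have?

Each interior angle of a regular n-gon is (n - 2) * 180 / n.
Setting this equal to 90:
(n - 2) * 180 / n = 90
Each exterior angle = 180 - 90 = 90 degrees.
Since exterior angles sum to 360: n = 360 / 90 = 4.

4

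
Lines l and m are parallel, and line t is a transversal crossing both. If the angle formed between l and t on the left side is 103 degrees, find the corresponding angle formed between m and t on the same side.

When a transversal crosses parallel lines, angles in the same position at each intersection are called corresponding angles.
These are always equal, so the answer is 103 degrees.

103 degrees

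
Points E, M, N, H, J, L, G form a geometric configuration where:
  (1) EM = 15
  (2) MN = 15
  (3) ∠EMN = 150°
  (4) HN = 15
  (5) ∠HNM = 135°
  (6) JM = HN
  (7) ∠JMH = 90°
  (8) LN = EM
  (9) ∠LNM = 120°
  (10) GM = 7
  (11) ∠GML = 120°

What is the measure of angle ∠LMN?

From the given relations: LN = EM = 15.
Step 1: By the law of cosines on triangle MNL: ML² = 15² + 15² − 2·15·15·cos(120°) = 675, so ML = 15·√3.
Step 2: By the inverse law of cosines on triangle LMN: cos(∠LMN) = ((15·√3)² + 15² − 15²) / (2·15·√3·15) = 675/779.42 = 0.866, so ∠LMN = 30°.

Therefore, the measure of angle ∠LMN = 30°.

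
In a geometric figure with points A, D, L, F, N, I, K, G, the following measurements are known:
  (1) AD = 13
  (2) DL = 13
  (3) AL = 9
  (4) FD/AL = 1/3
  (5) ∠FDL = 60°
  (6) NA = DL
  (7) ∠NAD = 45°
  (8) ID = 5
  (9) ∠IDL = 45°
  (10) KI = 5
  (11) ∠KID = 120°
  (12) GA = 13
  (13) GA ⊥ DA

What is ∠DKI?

Step 1: By the law of cosines on triangle KID: KD² = 5² + 5² − 2·5·5·cos(120°) = 75, so KD = 5·√3.
Step 2: By the inverse law of cosines on triangle DKI: cos(∠DKI) = ((5·√3)² + 5² − 5²) / (2·5·√3·5) = 75/86.6 = 0.866, so ∠DKI = 30°.

Therefore, the measure of angle ∠DKI = 30°.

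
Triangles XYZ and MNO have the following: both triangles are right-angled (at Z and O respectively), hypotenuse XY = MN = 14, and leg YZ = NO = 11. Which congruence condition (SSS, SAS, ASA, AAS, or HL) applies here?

The given information provides:
both triangles are right-angled (at Z and O respectively), hypotenuse XY = MN = 14, and leg YZ = NO = 11
This matches the HL congruence theorem.
The hypotenuse and one leg of two right triangles are equal (Hypotenuse-Leg).

HL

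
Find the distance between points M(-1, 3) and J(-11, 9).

The horizontal distance is |-11 - -1| = 10 and the vertical distance is |9 - 3| = 6.
By the Pythagorean theorem, d = sqrt(10^2 + 6^2) = sqrt(136) = 2*sqrt(34).

2*sqrt(34)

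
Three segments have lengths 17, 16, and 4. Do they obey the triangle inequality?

For three segments to close into a triangle, no single side can be as long as the other two combined.
The longest side is 17, and 4 + 16 = 20 > 17.
A triangle can be formed.

Yes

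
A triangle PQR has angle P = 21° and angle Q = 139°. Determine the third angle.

Let angle R = x. Then 21 + 139 + x = 180.
x = 180 - 160 = 20 degrees.

20 degrees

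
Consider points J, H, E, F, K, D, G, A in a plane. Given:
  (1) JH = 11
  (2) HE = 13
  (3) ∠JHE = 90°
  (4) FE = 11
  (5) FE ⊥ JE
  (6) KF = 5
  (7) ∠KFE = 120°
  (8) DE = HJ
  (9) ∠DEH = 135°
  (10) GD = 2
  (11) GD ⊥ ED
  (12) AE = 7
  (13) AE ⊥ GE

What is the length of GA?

From the given relations: DE = HJ = 11.
Step 1: By the law of cosines on triangle EDG: EG² = 11² + 2² − 2·11·2·cos(90°) = 125, so EG = 5·√5.
Step 2: By the law of cosines on triangle GEA: GA² = (5·√5)² + 7² − 2·5·√5·7·cos(90°) = 174, so GA = √174.

Therefore, the length of GA = √174.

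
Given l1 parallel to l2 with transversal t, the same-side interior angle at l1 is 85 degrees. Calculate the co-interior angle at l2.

Co-interior angles sum to 180: 180 - 85 = 95 degrees.

95 degrees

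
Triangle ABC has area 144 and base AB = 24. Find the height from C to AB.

Area = (1/2) * base * height
height = 2 * Area / base
height = 2 * 144 / 24
height = 288 / 24
height = 12

12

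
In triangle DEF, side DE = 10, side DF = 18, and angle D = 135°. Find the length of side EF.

By the law of cosines: EF^2 = DE^2 + DF^2 - 2*DE*DF*cos(D)
EF^2 = 10^2 + 18^2 - 2*10*18*cos(135°)
EF^2 = 100 + 324 - 360*(-sqrt(2)/2)
EF^2 = 180*sqrt(2) + 424
EF = 2*sqrt(45*sqrt(2) + 106)

2*sqrt(45*sqrt(2) + 106)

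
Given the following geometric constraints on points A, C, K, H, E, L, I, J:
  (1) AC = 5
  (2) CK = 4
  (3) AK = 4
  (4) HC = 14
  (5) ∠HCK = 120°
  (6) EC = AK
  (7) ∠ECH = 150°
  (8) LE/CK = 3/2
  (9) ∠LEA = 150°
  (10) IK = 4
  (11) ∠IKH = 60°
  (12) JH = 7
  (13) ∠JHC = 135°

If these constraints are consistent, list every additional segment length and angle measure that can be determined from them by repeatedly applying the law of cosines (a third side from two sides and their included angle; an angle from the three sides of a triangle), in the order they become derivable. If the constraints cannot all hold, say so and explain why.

The constraints are consistent. Derivable facts, in order:
After 1 step:
- CJ ≈ 19.59
- HE ≈ 17.58
- KH = 2·√67
- ∠ACK = 51.32°
- ∠AKC = 77.36°
- ∠CAK = 51.32°
After 2 steps:
- HI ≈ 14.78
- ∠CEH = 23.47°
- ∠CHE = 6.53°
- ∠CHK = 12.22°
- ∠CJH = 30.36°
- ∠CKH = 47.78°
- ∠HCJ = 14.64°
After 3 steps:
- ∠HIK = 106.45°
- ∠IHK = 13.55°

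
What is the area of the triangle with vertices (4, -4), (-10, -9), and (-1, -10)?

Using the Shoelace formula for a triangle:
Area = (1/2)|x0(y1 - y2) + x1(y2 - y0) + x2(y0 - y1)|
Area = (1/2)|4(-9 - -10) + -10(-10 - -4) + -1(-4 - -9)|
Area = (1/2)|4 + 60 + -5|
Area = (1/2)|59|
Area = (1/2)(59)
Area = 59/2

59/2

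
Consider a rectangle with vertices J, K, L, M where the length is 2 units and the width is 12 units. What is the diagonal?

A rectangle's diagonal splits it into two right triangles, with the diagonal as the hypotenuse.
By the Pythagorean theorem, d^2 = 2^2 + 12^2 = 148.
Therefore d = sqrt(148) = 2*sqrt(37).

2*sqrt(37)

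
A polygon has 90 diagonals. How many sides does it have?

Using d = n(n - 3)/2, we solve 90 = n(n - 3)/2.
So n(n - 3) = 180.
Testing n = 15: 15 * 12 = 180 = 180. Correct.
The polygon has 15 sides.

15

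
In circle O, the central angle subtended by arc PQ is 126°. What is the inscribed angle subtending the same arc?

Inscribed angle = 126° / 2 = 63° (inscribed angle theorem).

63°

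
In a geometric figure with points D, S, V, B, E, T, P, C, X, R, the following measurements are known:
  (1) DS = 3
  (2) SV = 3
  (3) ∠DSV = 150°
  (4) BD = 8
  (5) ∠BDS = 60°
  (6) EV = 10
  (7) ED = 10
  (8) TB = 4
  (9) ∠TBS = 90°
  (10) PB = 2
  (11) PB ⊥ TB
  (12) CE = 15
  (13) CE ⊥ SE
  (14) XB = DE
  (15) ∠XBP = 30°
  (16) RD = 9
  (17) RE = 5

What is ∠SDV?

Step 1: By the law of cosines on triangle DSV: DV² = 3² + 3² − 2·3·3·cos(150°) = 33.59, so DV ≈ 5.8.
Step 2: By the inverse law of cosines on triangle SDV: cos(∠SDV) = (3² + 5.8² − 3²) / (2·3·5.8) = 33.59/34.77 = 0.9659, so ∠SDV = 15°.

Therefore, the measure of angle ∠SDV = 15°.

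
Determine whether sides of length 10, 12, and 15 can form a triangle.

Yes.
The triangle inequality requires that the sum of any two sides exceeds the third.
Here 10 + 12 = 22 > 15, so the condition is met.

Yes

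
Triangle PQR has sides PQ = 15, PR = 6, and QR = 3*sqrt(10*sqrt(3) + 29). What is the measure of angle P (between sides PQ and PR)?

cos(P) = (15² + 6² - (3*sqrt(10*sqrt(3) + 29))²) / (2 × 15 × 6) = -sqrt(3)/2, so P = arccos(-sqrt(3)/2) = 150°.

150°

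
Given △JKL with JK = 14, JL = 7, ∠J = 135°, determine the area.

Area = (1/2) * JK * JL * sin(J)
Area = (1/2) * 14 * 7 * sin(135°)
Area = (1/2) * 14 * 7 * sqrt(2)/2
Area = 49*sqrt(2)/2

49*sqrt(2)/2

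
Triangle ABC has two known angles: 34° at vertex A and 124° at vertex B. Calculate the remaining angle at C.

By the triangle angle sum property, the three interior angles of any triangle add up to 180°.
We know angle A = 34° and angle B = 124°, so their sum is 158°.
Therefore angle C = 180° - 158° = 22°.

22 degrees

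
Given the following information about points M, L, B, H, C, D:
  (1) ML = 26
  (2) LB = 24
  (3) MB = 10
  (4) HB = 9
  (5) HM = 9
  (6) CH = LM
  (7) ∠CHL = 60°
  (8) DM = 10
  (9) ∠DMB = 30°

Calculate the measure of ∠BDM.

Step 1: By the law of cosines on triangle DMB: DB² = 10² + 10² − 2·10·10·cos(30°) = 26.79, so DB ≈ 5.18.
Step 2: By the inverse law of cosines on triangle BDM: cos(∠BDM) = (5.18² + 10² − 10²) / (2·5.18·10) = 26.79/103.53 = 0.2588, so ∠BDM = 75°.

Therefore, the measure of angle ∠BDM = 75°.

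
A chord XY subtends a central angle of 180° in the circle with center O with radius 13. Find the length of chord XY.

Chord = 2(13) sin(90°) = 26

26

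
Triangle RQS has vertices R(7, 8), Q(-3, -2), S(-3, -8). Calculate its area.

The Shoelace formula computes the area from vertex coordinates by summing cross products.
For vertices (7,8), (-3,-2), (-3,-8):
Signed sum = 7*-2 - -3*8 + -3*-8 - -3*-2 + -3*8 - 7*-8
= 10 + 18 + 32 = 60
Area = (1/2)|60| = 30.

30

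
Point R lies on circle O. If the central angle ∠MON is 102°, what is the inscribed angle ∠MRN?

Inscribed angle = 102° / 2 = 51° (inscribed angle theorem).

51°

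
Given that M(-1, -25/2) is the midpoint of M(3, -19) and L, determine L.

Using the midpoint formula: M = ((x1 + x2)/2, (y1 + y2)/2)
We know M = (-1, -25/2) and M = (3, -19)
For x: -1 = (3 + x2)/2, so x2 = 2*-1 - 3 = -5
For y: -25/2 = (-19 + y2)/2, so y2 = 2*-25/2 - -19 = -6
L = (-5, -6)

(-5, -6)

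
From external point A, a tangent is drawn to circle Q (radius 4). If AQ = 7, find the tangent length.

The tangent, radius, and line from the external point to the center form a right triangle.
The right angle is where the tangent meets the radius.
By the Pythagorean theorem: tangent² + 4² = 7²
tangent² = 49 - 16 = 33
tangent = sqrt(33)

sqrt(33)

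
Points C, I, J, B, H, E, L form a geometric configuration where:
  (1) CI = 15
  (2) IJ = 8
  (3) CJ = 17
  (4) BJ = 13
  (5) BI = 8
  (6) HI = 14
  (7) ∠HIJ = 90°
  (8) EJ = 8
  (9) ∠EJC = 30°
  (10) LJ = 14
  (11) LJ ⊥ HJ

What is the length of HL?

Step 1: By the law of cosines on triangle JIH: JH² = 8² + 14² − 2·8·14·cos(90°) = 260, so JH = 2·√65.
Step 2: By the law of cosines on triangle HJL: HL² = (2·√65)² + 14² − 2·2·√65·14·cos(90°) = 456, so HL = 2·√114.

Therefore, the length of HL = 2·√114.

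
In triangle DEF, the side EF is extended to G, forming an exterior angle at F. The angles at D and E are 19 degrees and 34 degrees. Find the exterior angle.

The interior angle at F is 180 - 19 - 34 = 127 degrees.
The exterior angle and interior angle at F are supplementary:
Exterior angle = 180 - 127 = 53 degrees.

53 degrees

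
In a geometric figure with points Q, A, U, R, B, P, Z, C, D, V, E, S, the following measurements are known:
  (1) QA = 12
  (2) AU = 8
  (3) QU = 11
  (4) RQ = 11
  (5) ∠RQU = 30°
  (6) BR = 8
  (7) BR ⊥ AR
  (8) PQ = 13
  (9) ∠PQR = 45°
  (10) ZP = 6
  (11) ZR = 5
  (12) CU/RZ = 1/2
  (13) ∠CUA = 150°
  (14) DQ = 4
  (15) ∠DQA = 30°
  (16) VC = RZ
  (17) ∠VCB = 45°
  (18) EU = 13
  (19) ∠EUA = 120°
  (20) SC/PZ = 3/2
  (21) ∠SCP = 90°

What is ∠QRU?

Step 1: By the law of cosines on triangle RQU: RU² = 11² + 11² − 2·11·11·cos(30°) = 32.42, so RU ≈ 5.69.
Step 2: By the inverse law of cosines on triangle QRU: cos(∠QRU) = (11² + 5.69² − 11²) / (2·11·5.69) = 32.42/125.27 = 0.2588, so ∠QRU = 75°.

Therefore, the measure of angle ∠QRU = 75°.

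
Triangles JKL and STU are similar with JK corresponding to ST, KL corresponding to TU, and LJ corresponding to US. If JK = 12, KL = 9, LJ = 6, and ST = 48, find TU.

k = 48/12 = 4. TU = 4 * 9 = 36.

36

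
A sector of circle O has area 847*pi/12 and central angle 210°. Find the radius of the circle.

Sector area A = πr² × θ/360, so r² = 360A / (πθ).
r² = 360 × 847*pi/12 / (π × 210)
r² = 121
r = 11

11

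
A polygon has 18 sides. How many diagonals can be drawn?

The number of diagonals in an n-gon is n(n - 3)/2.
For n = 18: 18(18 - 3)/2 = 18 × 15 / 2 = 135.

135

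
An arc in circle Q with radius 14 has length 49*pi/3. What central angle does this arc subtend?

Arc length L = 2πr × θ/360, so θ = 360L / (2πr).
θ = 360 × 49*pi/3 / (2π × 14)
θ = 210°
θ = 210°

210°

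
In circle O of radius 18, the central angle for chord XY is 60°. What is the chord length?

Chord = 2(18) sin(30°) = 18

18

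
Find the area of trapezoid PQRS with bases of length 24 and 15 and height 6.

A trapezoid's area equals the midsegment times the height.
The midsegment is (24 + 15) / 2 = 39/2.
Area = 39/2 * 6 = 117.

117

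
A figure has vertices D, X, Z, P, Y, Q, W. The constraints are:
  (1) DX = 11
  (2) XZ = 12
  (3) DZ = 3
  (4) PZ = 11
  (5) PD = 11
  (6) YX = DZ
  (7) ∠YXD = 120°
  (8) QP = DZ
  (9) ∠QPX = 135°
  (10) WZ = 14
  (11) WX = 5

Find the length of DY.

From the given relations: YX = DZ = 3.
Step 1: By the law of cosines on triangle DXY: DY² = 11² + 3² − 2·11·3·cos(120°) = 163, so DY = √163.

Therefore, the length of DY = √163.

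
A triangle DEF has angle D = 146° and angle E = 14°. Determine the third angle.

Let angle F = x. Then 146 + 14 + x = 180.
x = 180 - 160 = 20 degrees.

20 degrees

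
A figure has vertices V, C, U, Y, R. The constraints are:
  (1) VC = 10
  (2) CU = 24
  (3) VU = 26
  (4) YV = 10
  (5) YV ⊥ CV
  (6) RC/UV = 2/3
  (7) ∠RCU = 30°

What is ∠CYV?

Step 1: By the law of cosines on triangle YVC: YC² = 10² + 10² − 2·10·10·cos(90°) = 200, so YC = 10·√2.
Step 2: By the inverse law of cosines on triangle CYV: cos(∠CYV) = ((10·√2)² + 10² − 10²) / (2·10·√2·10) = 200/282.84 = 0.7071, so ∠CYV = 45°.

Therefore, the measure of angle ∠CYV = 45°.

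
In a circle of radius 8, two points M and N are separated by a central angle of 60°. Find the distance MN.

Chord = 2(8) sin(30°) = 8

8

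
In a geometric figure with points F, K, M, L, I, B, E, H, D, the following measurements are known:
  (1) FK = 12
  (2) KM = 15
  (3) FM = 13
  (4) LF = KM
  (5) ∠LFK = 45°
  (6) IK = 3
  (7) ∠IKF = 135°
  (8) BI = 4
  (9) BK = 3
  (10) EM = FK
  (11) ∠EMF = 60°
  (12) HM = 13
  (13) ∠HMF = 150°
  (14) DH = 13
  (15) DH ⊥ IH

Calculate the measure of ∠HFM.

Step 1: By the law of cosines on triangle FMH: FH² = 13² + 13² − 2·13·13·cos(150°) = 630.72, so FH ≈ 25.11.
Step 2: By the inverse law of cosines on triangle HFM: cos(∠HFM) = (25.11² + 13² − 13²) / (2·25.11·13) = 630.72/652.97 = 0.9659, so ∠HFM = 15°.

Therefore, the measure of angle ∠HFM = 15°.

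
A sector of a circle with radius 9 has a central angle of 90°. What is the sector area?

Sector area = πr² × θ/360
= π × 9² × 1/4
= π × 81 × 1/4
= 81*pi/4

81*pi/4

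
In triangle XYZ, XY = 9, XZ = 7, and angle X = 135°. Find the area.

Area = (1/2)(9)(7) sin(135°) = (1/2)(9)(7)(sqrt(2)/2) = 63*sqrt(2)/4

63*sqrt(2)/4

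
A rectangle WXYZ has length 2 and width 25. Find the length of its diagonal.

d = sqrt(2^2 + 25^2) = sqrt(629)

sqrt(629)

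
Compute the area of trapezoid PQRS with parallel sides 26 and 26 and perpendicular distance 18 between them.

Area of a trapezoid = (base1 + base2) * height / 2
Area = (26 + 26) * 18 / 2
Area = 52 * 18 / 2
Area = 936 / 2
Area = 468

468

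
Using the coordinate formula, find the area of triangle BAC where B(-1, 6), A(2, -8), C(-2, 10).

Using the Shoelace formula for a triangle:
Area = (1/2)|x0(y1 - y2) + x1(y2 - y0) + x2(y0 - y1)|
Area = (1/2)|-1(-8 - 10) + 2(10 - 6) + -2(6 - -8)|
Area = (1/2)|18 + 8 + -28|
Area = (1/2)|-2|
Area = (1/2)(2)
Area = 1

1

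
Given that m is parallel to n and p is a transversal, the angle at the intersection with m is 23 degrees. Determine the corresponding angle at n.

When a transversal crosses parallel lines, angles in the same position at each intersection are called corresponding angles.
These are always equal, so the answer is 23 degrees.

23 degrees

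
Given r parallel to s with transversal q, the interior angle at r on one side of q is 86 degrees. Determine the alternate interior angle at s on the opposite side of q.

Alternate interior angles formed by parallel lines and a transversal are equal.
The given angle is 86 degrees.
The alternate interior angle = 86 degrees.

86 degrees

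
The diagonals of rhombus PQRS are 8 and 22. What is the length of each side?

In a rhombus, the diagonals bisect each other perpendicularly, creating four congruent right triangles.
Each triangle has legs 4 (half of 8) and 11 (half of 22).
The hypotenuse of each right triangle is a side of the rhombus:
side = sqrt(4^2 + 11^2) = sqrt(137)

sqrt(137)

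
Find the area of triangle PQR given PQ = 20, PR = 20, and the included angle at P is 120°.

When two sides and the included angle are known, the area formula is (1/2)ab sin(C).
The height from one side to the opposite vertex is 20 sin(120°) = 10*sqrt(3).
Area = (1/2) * 20 * 10*sqrt(3) = 100*sqrt(3).

100*sqrt(3)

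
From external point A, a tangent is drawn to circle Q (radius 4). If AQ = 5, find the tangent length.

The tangent, radius, and line from the external point to the center form a right triangle.
The right angle is where the tangent meets the radius.
By the Pythagorean theorem: tangent² + 4² = 5²
tangent² = 25 - 16 = 9
tangent = 3

3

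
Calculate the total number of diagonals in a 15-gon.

The number of diagonals in an n-gon is n(n - 3)/2.
For n = 15: 15(15 - 3)/2 = 15 × 12 / 2 = 90.

90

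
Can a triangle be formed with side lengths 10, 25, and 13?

Check the triangle inequality: 10 + 13 = 23 ≤ 25.
Since the sum of two sides does not exceed the third, no triangle can be formed.

No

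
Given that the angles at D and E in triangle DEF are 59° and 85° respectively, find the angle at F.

angle F = 180 - 59 - 85 = 36 degrees.

36 degrees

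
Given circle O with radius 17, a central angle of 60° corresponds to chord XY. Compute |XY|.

Chord length = 2r sin(θ/2)
= 2 × 17 × sin(60°/2)
= 2 × 17 × sin(30°)
= 17

17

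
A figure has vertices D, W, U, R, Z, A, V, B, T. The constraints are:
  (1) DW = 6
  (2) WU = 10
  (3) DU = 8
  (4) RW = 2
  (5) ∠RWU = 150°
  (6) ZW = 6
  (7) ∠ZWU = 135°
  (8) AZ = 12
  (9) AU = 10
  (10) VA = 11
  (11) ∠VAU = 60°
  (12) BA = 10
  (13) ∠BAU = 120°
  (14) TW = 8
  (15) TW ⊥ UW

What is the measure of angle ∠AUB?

Step 1: By the law of cosines on triangle UAB: UB² = 10² + 10² − 2·10·10·cos(120°) = 300, so UB = 10·√3.
Step 2: By the inverse law of cosines on triangle AUB: cos(∠AUB) = (10² + (10·√3)² − 10²) / (2·10·10·√3) = 300/346.41 = 0.866, so ∠AUB = 30°.

Therefore, the measure of angle ∠AUB = 30°.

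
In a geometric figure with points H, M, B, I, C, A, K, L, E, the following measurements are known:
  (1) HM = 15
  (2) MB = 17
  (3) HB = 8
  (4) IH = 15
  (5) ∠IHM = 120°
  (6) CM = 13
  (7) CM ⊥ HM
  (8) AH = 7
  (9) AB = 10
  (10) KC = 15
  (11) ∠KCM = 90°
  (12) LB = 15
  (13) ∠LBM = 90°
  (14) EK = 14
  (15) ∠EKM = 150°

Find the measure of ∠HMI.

Step 1: By the law of cosines on triangle MHI: MI² = 15² + 15² − 2·15·15·cos(120°) = 675, so MI = 15·√3.
Step 2: By the inverse law of cosines on triangle HMI: cos(∠HMI) = (15² + (15·√3)² − 15²) / (2·15·15·√3) = 675/779.42 = 0.866, so ∠HMI = 30°.

Therefore, the measure of angle ∠HMI = 30°.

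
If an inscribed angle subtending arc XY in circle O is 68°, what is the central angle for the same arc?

The inscribed angle theorem states that a central angle is always twice any inscribed angle that subtends the same arc.
Since the inscribed angle is 68°, the central angle = 2 × 68° = 136°.

136°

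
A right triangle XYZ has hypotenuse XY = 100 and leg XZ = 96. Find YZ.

By the Pythagorean theorem: YZ^2 = XY^2 - XZ^2
YZ^2 = 100^2 - 96^2 = 10000 - 9216 = 784
YZ = sqrt(784) = 28

28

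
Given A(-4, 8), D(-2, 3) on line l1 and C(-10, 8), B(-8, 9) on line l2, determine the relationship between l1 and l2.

Slope of line 1: m1 = (3 - 8)/(-2 - -4) = -5/2 = -5/2
Slope of line 2: m2 = (9 - 8)/(-8 - -10) = 1/2 = 1/2
m1 != m2 (-5/2 != 1/2), so not parallel.
m1 * m2 = (-5/2) * (1/2) = -5/4 != -1, so not perpendicular.
The lines are neither parallel nor perpendicular.

Neither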